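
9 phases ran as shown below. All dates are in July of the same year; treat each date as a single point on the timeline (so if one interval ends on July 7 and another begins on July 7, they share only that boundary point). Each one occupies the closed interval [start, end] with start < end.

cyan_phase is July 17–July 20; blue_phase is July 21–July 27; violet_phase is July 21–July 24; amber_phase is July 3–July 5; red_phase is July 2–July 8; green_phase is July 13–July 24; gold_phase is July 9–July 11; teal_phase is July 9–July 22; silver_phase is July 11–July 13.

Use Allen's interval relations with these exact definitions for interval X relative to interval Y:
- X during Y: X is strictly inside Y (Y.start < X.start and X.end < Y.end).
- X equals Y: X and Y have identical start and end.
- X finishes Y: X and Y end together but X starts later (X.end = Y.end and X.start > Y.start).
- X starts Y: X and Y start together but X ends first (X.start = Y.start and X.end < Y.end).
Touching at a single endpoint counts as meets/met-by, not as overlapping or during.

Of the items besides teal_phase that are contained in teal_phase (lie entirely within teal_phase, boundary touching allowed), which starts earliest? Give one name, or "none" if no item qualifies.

Target teal_phase = [July 9, July 22].
amber_phase [July 3, July 5] → before → excluded.
blue_phase [July 21, July 27] → overlapped-by → excluded.
cyan_phase [July 17, July 20] → during → candidate.
gold_phase [July 9, July 11] → starts → candidate.
green_phase [July 13, July 24] → overlapped-by → excluded.
red_phase [July 2, July 8] → before → excluded.
silver_phase [July 11, July 13] → during → candidate.
violet_phase [July 21, July 24] → overlapped-by → excluded.
Among candidates, earliest start is July 9 → gold_phase.

gold_phase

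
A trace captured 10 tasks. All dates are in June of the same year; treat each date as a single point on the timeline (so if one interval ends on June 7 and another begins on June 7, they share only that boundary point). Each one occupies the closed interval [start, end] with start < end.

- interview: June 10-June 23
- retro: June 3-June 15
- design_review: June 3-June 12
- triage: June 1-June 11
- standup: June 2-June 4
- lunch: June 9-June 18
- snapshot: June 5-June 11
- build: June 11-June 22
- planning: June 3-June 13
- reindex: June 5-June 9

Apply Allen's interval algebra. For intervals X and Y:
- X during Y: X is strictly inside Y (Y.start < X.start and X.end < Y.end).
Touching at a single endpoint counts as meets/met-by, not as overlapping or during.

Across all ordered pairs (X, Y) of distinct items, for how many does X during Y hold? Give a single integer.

9

Checking all 90 ordered pairs for relation 'during'; matching pairs in alphabetical order:
(build, interview): build during interview ✓
(reindex, design_review): reindex during design_review ✓
(reindex, planning): reindex during planning ✓
(reindex, retro): reindex during retro ✓
(reindex, triage): reindex during triage ✓
(snapshot, design_review): snapshot during design_review ✓
(snapshot, planning): snapshot during planning ✓
(snapshot, retro): snapshot during retro ✓
(standup, triage): standup during triage ✓
Count: 9.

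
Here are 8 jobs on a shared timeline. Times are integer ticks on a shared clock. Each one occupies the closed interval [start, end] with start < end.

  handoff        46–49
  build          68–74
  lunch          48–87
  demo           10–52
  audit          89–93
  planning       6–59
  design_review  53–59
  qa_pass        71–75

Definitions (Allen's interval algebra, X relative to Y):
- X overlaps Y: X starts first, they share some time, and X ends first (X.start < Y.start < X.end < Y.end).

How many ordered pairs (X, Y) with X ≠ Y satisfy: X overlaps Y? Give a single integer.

Checking all 56 ordered pairs for relation 'overlaps'; matching pairs in alphabetical order:
(build, qa_pass): build overlaps qa_pass ✓
(demo, lunch): demo overlaps lunch ✓
(handoff, lunch): handoff overlaps lunch ✓
(planning, lunch): planning overlaps lunch ✓
Count: 4.

4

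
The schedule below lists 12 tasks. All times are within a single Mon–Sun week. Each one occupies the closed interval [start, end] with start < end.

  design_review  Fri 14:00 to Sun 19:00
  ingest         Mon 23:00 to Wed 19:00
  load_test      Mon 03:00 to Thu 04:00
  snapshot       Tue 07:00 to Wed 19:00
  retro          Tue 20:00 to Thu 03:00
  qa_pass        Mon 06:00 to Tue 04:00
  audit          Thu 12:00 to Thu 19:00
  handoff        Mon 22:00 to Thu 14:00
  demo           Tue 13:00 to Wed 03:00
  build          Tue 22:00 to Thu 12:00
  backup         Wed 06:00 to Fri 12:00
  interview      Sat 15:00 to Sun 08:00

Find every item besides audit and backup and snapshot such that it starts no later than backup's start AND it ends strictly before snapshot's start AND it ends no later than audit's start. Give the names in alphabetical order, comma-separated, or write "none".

Conditions: its start is no later than backup's start (X.start <= Wed 06:00) AND its end is strictly before snapshot's start (X.end < Tue 07:00) AND its end is no later than audit's start (X.end <= Thu 12:00).
build: start Tue 22:00 <= Wed 06:00? ✓; end Thu 12:00 < Tue 07:00? ✗; end Thu 12:00 <= Thu 12:00? ✓ → no.
demo: start Tue 13:00 <= Wed 06:00? ✓; end Wed 03:00 < Tue 07:00? ✗; end Wed 03:00 <= Thu 12:00? ✓ → no.
design_review: start Fri 14:00 <= Wed 06:00? ✗; end Sun 19:00 < Tue 07:00? ✗; end Sun 19:00 <= Thu 12:00? ✗ → no.
handoff: start Mon 22:00 <= Wed 06:00? ✓; end Thu 14:00 < Tue 07:00? ✗; end Thu 14:00 <= Thu 12:00? ✗ → no.
ingest: start Mon 23:00 <= Wed 06:00? ✓; end Wed 19:00 < Tue 07:00? ✗; end Wed 19:00 <= Thu 12:00? ✓ → no.
interview: start Sat 15:00 <= Wed 06:00? ✗; end Sun 08:00 < Tue 07:00? ✗; end Sun 08:00 <= Thu 12:00? ✗ → no.
load_test: start Mon 03:00 <= Wed 06:00? ✓; end Thu 04:00 < Tue 07:00? ✗; end Thu 04:00 <= Thu 12:00? ✓ → no.
qa_pass: start Mon 06:00 <= Wed 06:00? ✓; end Tue 04:00 < Tue 07:00? ✓; end Tue 04:00 <= Thu 12:00? ✓ → yes.
retro: start Tue 20:00 <= Wed 06:00? ✓; end Thu 03:00 < Tue 07:00? ✗; end Thu 03:00 <= Thu 12:00? ✓ → no.
Result: qa_pass.

qa_pass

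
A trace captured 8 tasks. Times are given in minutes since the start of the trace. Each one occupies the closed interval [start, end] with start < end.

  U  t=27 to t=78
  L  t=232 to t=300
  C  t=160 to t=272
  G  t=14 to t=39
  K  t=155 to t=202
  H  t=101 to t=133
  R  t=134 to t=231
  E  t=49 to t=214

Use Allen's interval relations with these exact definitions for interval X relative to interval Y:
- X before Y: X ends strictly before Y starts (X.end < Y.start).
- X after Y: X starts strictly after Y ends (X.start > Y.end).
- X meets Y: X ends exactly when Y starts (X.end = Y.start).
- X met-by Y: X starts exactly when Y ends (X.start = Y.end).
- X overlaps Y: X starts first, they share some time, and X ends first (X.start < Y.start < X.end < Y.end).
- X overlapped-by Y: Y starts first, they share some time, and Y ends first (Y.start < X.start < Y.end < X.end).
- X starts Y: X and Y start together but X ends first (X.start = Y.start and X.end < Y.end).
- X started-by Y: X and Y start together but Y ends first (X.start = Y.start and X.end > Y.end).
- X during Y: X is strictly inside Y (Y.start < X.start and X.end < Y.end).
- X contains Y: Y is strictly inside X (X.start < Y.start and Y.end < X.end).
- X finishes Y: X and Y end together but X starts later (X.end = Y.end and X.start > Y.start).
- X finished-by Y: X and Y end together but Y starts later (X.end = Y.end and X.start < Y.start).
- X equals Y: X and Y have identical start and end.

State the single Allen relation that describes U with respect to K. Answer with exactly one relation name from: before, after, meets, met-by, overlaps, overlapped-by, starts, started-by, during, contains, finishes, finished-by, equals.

U = [t=27, t=78]; K = [t=155, t=202].
Compare endpoints: U.start < K.start, U.start < K.end, U.end < K.start, U.end < K.end.
That pattern is 'before'.

before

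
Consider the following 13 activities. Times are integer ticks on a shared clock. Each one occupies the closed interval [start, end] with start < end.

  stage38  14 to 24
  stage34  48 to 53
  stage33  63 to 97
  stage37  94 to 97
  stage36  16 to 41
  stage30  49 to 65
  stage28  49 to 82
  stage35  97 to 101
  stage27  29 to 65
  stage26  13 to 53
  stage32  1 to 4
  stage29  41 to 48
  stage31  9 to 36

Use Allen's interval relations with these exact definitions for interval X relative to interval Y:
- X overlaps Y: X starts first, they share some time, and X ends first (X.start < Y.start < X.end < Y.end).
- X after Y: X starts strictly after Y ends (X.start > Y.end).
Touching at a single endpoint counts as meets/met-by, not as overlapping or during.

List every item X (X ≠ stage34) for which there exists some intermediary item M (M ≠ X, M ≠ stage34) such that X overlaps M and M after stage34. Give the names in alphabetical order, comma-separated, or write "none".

Target stage34 = [48, 53].
Intermediaries M with M after stage34: stage33, stage35, stage37.
Via stage33 — items with X overlaps stage33: stage27, stage28, stage30.
Via stage35 — items with X overlaps stage35: none.
Via stage37 — items with X overlaps stage37: none.
Union: stage27, stage28, stage30.

stage27, stage28, stage30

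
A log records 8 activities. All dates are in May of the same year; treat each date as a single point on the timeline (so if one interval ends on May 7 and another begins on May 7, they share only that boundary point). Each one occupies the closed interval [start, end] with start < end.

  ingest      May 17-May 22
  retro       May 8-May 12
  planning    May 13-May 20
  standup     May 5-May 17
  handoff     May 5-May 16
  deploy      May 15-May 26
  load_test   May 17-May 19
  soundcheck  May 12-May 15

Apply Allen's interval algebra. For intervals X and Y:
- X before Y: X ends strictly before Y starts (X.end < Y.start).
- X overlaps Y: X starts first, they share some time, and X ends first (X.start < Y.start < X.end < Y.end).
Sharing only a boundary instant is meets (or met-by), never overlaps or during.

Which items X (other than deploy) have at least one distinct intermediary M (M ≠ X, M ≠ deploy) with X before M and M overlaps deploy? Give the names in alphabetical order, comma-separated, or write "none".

Target deploy = [May 15, May 26].
Intermediaries M with M overlaps deploy: handoff, planning, standup.
Via handoff — items with X before handoff: none.
Via planning — items with X before planning: retro.
Via standup — items with X before standup: none.
Union: retro.

retro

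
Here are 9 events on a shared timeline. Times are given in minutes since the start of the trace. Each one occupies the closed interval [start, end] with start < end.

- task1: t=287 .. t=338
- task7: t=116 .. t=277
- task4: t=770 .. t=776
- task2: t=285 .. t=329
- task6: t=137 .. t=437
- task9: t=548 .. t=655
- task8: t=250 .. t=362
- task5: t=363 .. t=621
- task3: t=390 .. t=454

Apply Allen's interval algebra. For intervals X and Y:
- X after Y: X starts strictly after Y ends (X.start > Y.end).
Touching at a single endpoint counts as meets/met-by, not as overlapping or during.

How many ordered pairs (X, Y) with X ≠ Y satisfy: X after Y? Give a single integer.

Checking all 72 ordered pairs for relation 'after'; matching pairs in alphabetical order:
(task1, task7): task1 after task7 ✓
(task2, task7): task2 after task7 ✓
(task3, task1): task3 after task1 ✓
(task3, task2): task3 after task2 ✓
(task3, task7): task3 after task7 ✓
(task3, task8): task3 after task8 ✓
(task4, task1): task4 after task1 ✓
(task4, task2): task4 after task2 ✓
(task4, task3): task4 after task3 ✓
(task4, task5): task4 after task5 ✓
(task4, task6): task4 after task6 ✓
(task4, task7): task4 after task7 ✓
(task4, task8): task4 after task8 ✓
(task4, task9): task4 after task9 ✓
(task5, task1): task5 after task1 ✓
(task5, task2): task5 after task2 ✓
(task5, task7): task5 after task7 ✓
(task5, task8): task5 after task8 ✓
(task9, task1): task9 after task1 ✓
(task9, task2): task9 after task2 ✓
(task9, task3): task9 after task3 ✓
(task9, task6): task9 after task6 ✓
(task9, task7): task9 after task7 ✓
(task9, task8): task9 after task8 ✓
Count: 24.

24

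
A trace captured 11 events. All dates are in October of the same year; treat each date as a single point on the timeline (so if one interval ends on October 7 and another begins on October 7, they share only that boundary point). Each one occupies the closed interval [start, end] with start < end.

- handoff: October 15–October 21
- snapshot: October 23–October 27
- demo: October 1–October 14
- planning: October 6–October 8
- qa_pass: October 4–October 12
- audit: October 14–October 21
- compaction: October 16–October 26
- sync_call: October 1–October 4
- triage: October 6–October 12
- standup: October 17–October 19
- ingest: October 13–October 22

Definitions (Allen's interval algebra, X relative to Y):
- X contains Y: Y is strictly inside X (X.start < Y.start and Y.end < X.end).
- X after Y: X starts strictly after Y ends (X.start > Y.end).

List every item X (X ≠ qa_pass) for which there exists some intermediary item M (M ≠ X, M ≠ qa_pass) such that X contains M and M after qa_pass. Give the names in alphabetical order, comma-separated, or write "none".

Target qa_pass = [October 4, October 12].
Intermediaries M with M after qa_pass: audit, compaction, handoff, ingest, snapshot, standup.
Via audit — items with X contains audit: ingest.
Via compaction — items with X contains compaction: none.
Via handoff — items with X contains handoff: ingest.
Via ingest — items with X contains ingest: none.
Via snapshot — items with X contains snapshot: none.
Via standup — items with X contains standup: audit, compaction, handoff, ingest.
Union: audit, compaction, handoff, ingest.

audit, compaction, handoff, ingest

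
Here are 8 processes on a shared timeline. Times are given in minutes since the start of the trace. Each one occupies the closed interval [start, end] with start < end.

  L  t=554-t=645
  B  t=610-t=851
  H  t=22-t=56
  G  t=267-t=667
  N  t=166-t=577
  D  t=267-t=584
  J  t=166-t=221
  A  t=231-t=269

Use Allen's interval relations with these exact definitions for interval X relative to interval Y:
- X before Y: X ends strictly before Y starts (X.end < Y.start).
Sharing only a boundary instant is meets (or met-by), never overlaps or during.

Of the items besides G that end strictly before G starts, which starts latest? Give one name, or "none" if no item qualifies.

Target G = [t=267, t=667].
A [t=231, t=269] → overlaps → excluded.
B [t=610, t=851] → overlapped-by → excluded.
D [t=267, t=584] → starts → excluded.
H [t=22, t=56] → before → candidate.
J [t=166, t=221] → before → candidate.
L [t=554, t=645] → during → excluded.
N [t=166, t=577] → overlaps → excluded.
Among candidates, latest start is t=166 → J.

J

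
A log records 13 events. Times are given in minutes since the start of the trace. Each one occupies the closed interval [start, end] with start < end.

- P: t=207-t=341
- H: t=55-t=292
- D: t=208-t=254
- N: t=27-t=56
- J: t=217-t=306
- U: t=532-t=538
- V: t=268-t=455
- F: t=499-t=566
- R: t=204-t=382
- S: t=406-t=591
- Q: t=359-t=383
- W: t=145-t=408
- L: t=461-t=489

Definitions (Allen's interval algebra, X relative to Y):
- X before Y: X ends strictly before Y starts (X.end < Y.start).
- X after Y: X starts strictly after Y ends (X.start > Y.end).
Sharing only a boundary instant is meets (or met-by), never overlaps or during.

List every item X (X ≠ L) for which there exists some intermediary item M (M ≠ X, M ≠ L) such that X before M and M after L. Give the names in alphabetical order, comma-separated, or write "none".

Target L = [t=461, t=489].
Intermediaries M with M after L: F, U.
Via F — items with X before F: D, H, J, N, P, Q, R, V, W.
Via U — items with X before U: D, H, J, N, P, Q, R, V, W.
Union: D, H, J, N, P, Q, R, V, W.

D, H, J, N, P, Q, R, V, W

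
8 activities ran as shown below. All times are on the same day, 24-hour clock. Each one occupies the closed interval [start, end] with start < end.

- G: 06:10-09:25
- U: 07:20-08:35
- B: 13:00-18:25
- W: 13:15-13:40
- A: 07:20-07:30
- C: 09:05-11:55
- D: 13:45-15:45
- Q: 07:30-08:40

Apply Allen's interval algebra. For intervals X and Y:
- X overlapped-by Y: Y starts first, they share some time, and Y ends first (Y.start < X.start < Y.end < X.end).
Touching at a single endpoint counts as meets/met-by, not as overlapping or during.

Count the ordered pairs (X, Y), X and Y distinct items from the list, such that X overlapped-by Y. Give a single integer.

Checking all 56 ordered pairs for relation 'overlapped-by'; matching pairs in alphabetical order:
(C, G): C overlapped-by G ✓
(Q, U): Q overlapped-by U ✓
Count: 2.

2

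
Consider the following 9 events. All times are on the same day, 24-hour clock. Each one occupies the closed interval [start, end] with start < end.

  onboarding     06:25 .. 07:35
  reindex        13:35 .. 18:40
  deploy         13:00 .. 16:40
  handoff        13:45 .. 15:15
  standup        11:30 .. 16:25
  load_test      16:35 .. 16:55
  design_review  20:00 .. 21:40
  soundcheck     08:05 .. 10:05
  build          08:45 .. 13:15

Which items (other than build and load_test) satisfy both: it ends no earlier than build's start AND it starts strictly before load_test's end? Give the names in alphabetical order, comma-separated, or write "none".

deploy, handoff, reindex, soundcheck, standup

Conditions: its end is no earlier than build's start (X.end >= 08:45) AND its start is strictly before load_test's end (X.start < 16:55).
deploy: end 16:40 >= 08:45? ✓; start 13:00 < 16:55? ✓ → yes.
design_review: end 21:40 >= 08:45? ✓; start 20:00 < 16:55? ✗ → no.
handoff: end 15:15 >= 08:45? ✓; start 13:45 < 16:55? ✓ → yes.
onboarding: end 07:35 >= 08:45? ✗; start 06:25 < 16:55? ✓ → no.
reindex: end 18:40 >= 08:45? ✓; start 13:35 < 16:55? ✓ → yes.
soundcheck: end 10:05 >= 08:45? ✓; start 08:05 < 16:55? ✓ → yes.
standup: end 16:25 >= 08:45? ✓; start 11:30 < 16:55? ✓ → yes.
Result: deploy, handoff, reindex, soundcheck, standup.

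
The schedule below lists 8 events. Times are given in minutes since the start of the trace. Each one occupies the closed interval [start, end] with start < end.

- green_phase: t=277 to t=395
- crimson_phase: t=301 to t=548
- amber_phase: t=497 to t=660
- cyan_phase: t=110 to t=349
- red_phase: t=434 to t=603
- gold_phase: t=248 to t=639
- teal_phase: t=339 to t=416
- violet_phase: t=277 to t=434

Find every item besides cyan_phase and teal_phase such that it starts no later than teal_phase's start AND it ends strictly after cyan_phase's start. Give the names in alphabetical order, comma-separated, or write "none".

Conditions: its start is no later than teal_phase's start (X.start <= t=339) AND its end is strictly after cyan_phase's start (X.end > t=110).
amber_phase: start t=497 <= t=339? ✗; end t=660 > t=110? ✓ → no.
crimson_phase: start t=301 <= t=339? ✓; end t=548 > t=110? ✓ → yes.
gold_phase: start t=248 <= t=339? ✓; end t=639 > t=110? ✓ → yes.
green_phase: start t=277 <= t=339? ✓; end t=395 > t=110? ✓ → yes.
red_phase: start t=434 <= t=339? ✗; end t=603 > t=110? ✓ → no.
violet_phase: start t=277 <= t=339? ✓; end t=434 > t=110? ✓ → yes.
Result: crimson_phase, gold_phase, green_phase, violet_phase.

crimson_phase, gold_phase, green_phase, violet_phase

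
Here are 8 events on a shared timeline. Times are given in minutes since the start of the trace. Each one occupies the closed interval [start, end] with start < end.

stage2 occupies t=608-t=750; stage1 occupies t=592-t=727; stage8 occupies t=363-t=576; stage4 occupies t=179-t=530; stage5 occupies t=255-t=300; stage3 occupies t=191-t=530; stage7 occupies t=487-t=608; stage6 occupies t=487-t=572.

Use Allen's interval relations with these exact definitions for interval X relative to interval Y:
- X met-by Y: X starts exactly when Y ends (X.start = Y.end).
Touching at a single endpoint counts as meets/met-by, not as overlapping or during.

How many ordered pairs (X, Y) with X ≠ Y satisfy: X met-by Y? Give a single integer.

Checking all 56 ordered pairs for relation 'met-by'; matching pairs in alphabetical order:
(stage2, stage7): stage2 met-by stage7 ✓
Count: 1.

1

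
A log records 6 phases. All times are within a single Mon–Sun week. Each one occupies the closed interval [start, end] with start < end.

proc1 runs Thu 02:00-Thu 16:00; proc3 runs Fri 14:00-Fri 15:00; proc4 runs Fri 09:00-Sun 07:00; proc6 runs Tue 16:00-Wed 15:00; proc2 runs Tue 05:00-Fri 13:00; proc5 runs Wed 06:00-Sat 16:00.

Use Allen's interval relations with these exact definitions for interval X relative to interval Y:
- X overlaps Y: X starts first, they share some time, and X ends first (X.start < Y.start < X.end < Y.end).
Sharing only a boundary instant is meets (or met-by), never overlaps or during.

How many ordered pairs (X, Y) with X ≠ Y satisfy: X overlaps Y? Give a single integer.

Checking all 30 ordered pairs for relation 'overlaps'; matching pairs in alphabetical order:
(proc2, proc4): proc2 overlaps proc4 ✓
(proc2, proc5): proc2 overlaps proc5 ✓
(proc5, proc4): proc5 overlaps proc4 ✓
(proc6, proc5): proc6 overlaps proc5 ✓
Count: 4.

4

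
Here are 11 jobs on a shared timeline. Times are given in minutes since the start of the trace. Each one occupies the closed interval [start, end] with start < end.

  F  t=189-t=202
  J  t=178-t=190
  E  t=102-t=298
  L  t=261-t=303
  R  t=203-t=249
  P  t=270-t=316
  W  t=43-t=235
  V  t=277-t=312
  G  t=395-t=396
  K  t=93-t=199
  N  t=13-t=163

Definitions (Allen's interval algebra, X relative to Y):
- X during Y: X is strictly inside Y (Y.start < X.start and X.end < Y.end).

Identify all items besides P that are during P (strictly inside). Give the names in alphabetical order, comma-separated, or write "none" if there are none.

Target P = [t=270, t=316].
E [t=102, t=298] → overlaps → no.
F [t=189, t=202] → before → no.
G [t=395, t=396] → after → no.
J [t=178, t=190] → before → no.
K [t=93, t=199] → before → no.
L [t=261, t=303] → overlaps → no.
N [t=13, t=163] → before → no.
R [t=203, t=249] → before → no.
V [t=277, t=312] → during → yes.
W [t=43, t=235] → before → no.
Result: V.

V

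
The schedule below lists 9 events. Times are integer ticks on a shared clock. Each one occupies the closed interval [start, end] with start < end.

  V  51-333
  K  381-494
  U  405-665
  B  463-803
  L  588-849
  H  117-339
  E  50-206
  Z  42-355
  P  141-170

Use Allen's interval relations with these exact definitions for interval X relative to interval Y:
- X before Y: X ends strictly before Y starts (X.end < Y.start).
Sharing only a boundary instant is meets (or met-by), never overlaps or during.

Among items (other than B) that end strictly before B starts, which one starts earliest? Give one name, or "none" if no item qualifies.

Target B = [463, 803].
E [50, 206] → before → candidate.
H [117, 339] → before → candidate.
K [381, 494] → overlaps → excluded.
L [588, 849] → overlapped-by → excluded.
P [141, 170] → before → candidate.
U [405, 665] → overlaps → excluded.
V [51, 333] → before → candidate.
Z [42, 355] → before → candidate.
Among candidates, earliest start is 42 → Z.

Z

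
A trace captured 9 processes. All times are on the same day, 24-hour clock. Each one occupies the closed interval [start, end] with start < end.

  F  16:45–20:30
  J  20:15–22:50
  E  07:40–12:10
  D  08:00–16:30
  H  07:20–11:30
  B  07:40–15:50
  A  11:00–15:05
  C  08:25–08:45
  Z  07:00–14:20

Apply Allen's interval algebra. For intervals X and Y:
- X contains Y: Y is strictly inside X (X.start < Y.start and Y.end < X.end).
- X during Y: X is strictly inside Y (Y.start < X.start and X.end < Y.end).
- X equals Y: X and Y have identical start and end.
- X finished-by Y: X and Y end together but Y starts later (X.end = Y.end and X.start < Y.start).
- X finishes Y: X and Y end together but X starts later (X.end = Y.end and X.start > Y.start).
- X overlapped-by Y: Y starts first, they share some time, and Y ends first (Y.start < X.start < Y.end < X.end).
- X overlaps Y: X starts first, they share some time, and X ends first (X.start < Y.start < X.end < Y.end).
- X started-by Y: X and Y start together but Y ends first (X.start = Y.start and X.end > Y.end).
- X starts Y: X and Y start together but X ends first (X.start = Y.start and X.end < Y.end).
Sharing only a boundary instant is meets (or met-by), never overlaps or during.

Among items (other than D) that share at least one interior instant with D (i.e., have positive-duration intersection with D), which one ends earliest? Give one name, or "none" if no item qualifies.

Target D = [08:00, 16:30].
A [11:00, 15:05] → during → candidate.
B [07:40, 15:50] → overlaps → candidate.
C [08:25, 08:45] → during → candidate.
E [07:40, 12:10] → overlaps → candidate.
F [16:45, 20:30] → after → excluded.
H [07:20, 11:30] → overlaps → candidate.
J [20:15, 22:50] → after → excluded.
Z [07:00, 14:20] → overlaps → candidate.
Among candidates, earliest end is 08:45 → C.

C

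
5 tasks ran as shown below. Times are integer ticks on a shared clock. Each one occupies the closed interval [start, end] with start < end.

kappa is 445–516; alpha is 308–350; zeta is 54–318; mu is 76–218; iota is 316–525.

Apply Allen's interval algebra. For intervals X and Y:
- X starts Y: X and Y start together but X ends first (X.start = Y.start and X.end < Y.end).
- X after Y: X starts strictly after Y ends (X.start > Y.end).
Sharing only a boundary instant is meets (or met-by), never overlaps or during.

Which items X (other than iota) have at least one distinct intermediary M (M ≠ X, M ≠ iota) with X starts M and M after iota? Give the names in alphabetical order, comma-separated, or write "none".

none

Target iota = [316, 525].
Intermediaries M with M after iota: none.
Union: none.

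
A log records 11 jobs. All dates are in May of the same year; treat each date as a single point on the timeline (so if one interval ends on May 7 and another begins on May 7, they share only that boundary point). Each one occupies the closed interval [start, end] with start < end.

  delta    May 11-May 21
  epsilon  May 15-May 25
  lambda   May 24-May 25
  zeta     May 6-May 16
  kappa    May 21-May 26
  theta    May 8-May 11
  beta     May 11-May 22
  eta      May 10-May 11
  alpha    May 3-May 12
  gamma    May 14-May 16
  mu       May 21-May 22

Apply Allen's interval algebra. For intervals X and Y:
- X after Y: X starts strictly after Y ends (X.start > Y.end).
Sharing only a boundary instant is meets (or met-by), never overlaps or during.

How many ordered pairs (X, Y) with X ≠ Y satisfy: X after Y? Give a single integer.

24

Checking all 110 ordered pairs for relation 'after'; matching pairs in alphabetical order:
(epsilon, alpha): epsilon after alpha ✓
(epsilon, eta): epsilon after eta ✓
(epsilon, theta): epsilon after theta ✓
(gamma, alpha): gamma after alpha ✓
(gamma, eta): gamma after eta ✓
(gamma, theta): gamma after theta ✓
(kappa, alpha): kappa after alpha ✓
(kappa, eta): kappa after eta ✓
(kappa, gamma): kappa after gamma ✓
(kappa, theta): kappa after theta ✓
(kappa, zeta): kappa after zeta ✓
(lambda, alpha): lambda after alpha ✓
(lambda, beta): lambda after beta ✓
(lambda, delta): lambda after delta ✓
(lambda, eta): lambda after eta ✓
(lambda, gamma): lambda after gamma ✓
(lambda, mu): lambda after mu ✓
(lambda, theta): lambda after theta ✓
(lambda, zeta): lambda after zeta ✓
(mu, alpha): mu after alpha ✓
(mu, eta): mu after eta ✓
(mu, gamma): mu after gamma ✓
(mu, theta): mu after theta ✓
(mu, zeta): mu after zeta ✓
Count: 24.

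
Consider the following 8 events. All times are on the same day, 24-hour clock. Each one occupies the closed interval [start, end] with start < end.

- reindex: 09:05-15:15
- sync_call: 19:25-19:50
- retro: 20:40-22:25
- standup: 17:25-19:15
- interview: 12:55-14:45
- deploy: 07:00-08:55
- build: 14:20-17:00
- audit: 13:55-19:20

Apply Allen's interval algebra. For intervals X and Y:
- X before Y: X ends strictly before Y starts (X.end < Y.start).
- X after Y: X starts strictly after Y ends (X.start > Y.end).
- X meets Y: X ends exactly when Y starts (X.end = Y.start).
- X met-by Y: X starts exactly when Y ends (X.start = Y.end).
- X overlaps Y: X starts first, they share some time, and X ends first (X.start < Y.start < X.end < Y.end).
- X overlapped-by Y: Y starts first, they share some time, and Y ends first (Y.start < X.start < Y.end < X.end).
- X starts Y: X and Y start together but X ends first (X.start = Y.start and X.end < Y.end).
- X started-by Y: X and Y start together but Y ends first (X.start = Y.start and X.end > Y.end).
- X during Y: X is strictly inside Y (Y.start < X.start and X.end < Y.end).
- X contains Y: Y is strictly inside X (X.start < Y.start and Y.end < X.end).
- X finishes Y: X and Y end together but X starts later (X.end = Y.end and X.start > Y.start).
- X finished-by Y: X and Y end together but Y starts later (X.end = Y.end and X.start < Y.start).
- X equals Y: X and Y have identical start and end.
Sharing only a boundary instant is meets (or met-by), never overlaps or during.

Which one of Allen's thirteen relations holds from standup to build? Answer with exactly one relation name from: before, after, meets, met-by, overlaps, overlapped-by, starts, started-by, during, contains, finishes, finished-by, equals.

after

standup = [17:25, 19:15]; build = [14:20, 17:00].
Compare endpoints: standup.start > build.start, standup.start > build.end, standup.end > build.start, standup.end > build.end.
That pattern is 'after'.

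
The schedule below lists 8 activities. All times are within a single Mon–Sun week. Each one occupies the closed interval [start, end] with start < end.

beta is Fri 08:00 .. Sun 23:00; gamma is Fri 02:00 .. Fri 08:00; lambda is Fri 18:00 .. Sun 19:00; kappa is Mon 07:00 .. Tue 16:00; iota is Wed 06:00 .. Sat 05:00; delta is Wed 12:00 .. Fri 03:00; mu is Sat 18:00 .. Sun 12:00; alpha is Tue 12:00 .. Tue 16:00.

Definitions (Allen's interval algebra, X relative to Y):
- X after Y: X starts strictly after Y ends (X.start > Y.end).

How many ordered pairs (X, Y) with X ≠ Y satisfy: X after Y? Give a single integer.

Checking all 56 ordered pairs for relation 'after'; matching pairs in alphabetical order:
(beta, alpha): beta after alpha ✓
(beta, delta): beta after delta ✓
(beta, kappa): beta after kappa ✓
(delta, alpha): delta after alpha ✓
(delta, kappa): delta after kappa ✓
(gamma, alpha): gamma after alpha ✓
(gamma, kappa): gamma after kappa ✓
(iota, alpha): iota after alpha ✓
(iota, kappa): iota after kappa ✓
(lambda, alpha): lambda after alpha ✓
(lambda, delta): lambda after delta ✓
(lambda, gamma): lambda after gamma ✓
(lambda, kappa): lambda after kappa ✓
(mu, alpha): mu after alpha ✓
(mu, delta): mu after delta ✓
(mu, gamma): mu after gamma ✓
(mu, iota): mu after iota ✓
(mu, kappa): mu after kappa ✓
Count: 18.

18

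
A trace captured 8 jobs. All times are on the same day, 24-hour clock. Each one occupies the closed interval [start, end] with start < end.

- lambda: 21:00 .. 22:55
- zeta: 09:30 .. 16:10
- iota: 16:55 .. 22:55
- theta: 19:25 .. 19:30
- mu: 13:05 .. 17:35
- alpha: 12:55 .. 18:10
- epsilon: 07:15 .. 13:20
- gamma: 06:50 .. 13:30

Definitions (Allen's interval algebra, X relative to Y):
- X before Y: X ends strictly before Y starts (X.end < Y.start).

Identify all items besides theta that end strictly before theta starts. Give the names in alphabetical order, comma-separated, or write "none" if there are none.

alpha, epsilon, gamma, mu, zeta

Target theta = [19:25, 19:30].
alpha [12:55, 18:10] → before → yes.
epsilon [07:15, 13:20] → before → yes.
gamma [06:50, 13:30] → before → yes.
iota [16:55, 22:55] → contains → no.
lambda [21:00, 22:55] → after → no.
mu [13:05, 17:35] → before → yes.
zeta [09:30, 16:10] → before → yes.
Result: alpha, epsilon, gamma, mu, zeta.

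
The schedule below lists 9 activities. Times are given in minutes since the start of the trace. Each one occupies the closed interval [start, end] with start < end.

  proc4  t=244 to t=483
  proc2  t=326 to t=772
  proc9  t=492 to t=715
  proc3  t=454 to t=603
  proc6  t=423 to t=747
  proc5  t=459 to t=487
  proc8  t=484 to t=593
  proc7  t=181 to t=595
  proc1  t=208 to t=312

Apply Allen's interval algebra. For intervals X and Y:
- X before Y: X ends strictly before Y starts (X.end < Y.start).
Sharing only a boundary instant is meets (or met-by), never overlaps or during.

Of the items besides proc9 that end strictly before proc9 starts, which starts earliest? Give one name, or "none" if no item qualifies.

proc1

Target proc9 = [t=492, t=715].
proc1 [t=208, t=312] → before → candidate.
proc2 [t=326, t=772] → contains → excluded.
proc3 [t=454, t=603] → overlaps → excluded.
proc4 [t=244, t=483] → before → candidate.
proc5 [t=459, t=487] → before → candidate.
proc6 [t=423, t=747] → contains → excluded.
proc7 [t=181, t=595] → overlaps → excluded.
proc8 [t=484, t=593] → overlaps → excluded.
Among candidates, earliest start is t=208 → proc1.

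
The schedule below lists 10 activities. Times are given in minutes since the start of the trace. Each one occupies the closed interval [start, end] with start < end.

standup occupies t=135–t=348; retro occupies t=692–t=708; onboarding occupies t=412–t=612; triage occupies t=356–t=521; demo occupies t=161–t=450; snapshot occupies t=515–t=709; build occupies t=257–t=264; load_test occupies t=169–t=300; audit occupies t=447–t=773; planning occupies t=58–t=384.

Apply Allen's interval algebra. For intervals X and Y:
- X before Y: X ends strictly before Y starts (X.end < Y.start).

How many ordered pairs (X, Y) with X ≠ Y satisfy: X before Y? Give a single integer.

Checking all 90 ordered pairs for relation 'before'; matching pairs in alphabetical order:
(build, audit): build before audit ✓
(build, onboarding): build before onboarding ✓
(build, retro): build before retro ✓
(build, snapshot): build before snapshot ✓
(build, triage): build before triage ✓
(demo, retro): demo before retro ✓
(demo, snapshot): demo before snapshot ✓
(load_test, audit): load_test before audit ✓
(load_test, onboarding): load_test before onboarding ✓
(load_test, retro): load_test before retro ✓
(load_test, snapshot): load_test before snapshot ✓
(load_test, triage): load_test before triage ✓
(onboarding, retro): onboarding before retro ✓
(planning, audit): planning before audit ✓
(planning, onboarding): planning before onboarding ✓
(planning, retro): planning before retro ✓
(planning, snapshot): planning before snapshot ✓
(standup, audit): standup before audit ✓
(standup, onboarding): standup before onboarding ✓
(standup, retro): standup before retro ✓
(standup, snapshot): standup before snapshot ✓
(standup, triage): standup before triage ✓
(triage, retro): triage before retro ✓
Count: 23.

23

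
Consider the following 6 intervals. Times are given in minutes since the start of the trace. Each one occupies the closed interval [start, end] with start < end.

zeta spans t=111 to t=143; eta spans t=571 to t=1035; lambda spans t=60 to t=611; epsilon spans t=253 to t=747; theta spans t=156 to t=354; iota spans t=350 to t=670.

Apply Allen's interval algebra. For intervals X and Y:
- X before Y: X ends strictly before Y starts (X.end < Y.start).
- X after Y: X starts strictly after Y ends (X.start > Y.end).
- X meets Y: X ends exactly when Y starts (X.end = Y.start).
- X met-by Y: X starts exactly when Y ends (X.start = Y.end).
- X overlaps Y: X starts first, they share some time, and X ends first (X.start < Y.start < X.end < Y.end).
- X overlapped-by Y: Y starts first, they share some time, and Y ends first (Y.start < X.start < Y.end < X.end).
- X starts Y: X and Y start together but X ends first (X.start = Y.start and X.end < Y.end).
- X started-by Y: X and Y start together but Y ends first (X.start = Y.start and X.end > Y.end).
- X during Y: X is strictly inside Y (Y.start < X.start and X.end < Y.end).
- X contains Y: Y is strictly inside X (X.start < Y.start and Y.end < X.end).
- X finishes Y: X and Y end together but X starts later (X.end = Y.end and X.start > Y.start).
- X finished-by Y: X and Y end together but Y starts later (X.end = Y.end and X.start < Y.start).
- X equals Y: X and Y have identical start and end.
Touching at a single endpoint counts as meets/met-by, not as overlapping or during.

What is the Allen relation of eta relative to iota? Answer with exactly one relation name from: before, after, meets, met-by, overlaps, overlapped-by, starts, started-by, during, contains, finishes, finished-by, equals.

overlapped-by

eta = [t=571, t=1035]; iota = [t=350, t=670].
Compare endpoints: eta.start > iota.start, eta.start < iota.end, eta.end > iota.start, eta.end > iota.end.
That pattern is 'overlapped-by'.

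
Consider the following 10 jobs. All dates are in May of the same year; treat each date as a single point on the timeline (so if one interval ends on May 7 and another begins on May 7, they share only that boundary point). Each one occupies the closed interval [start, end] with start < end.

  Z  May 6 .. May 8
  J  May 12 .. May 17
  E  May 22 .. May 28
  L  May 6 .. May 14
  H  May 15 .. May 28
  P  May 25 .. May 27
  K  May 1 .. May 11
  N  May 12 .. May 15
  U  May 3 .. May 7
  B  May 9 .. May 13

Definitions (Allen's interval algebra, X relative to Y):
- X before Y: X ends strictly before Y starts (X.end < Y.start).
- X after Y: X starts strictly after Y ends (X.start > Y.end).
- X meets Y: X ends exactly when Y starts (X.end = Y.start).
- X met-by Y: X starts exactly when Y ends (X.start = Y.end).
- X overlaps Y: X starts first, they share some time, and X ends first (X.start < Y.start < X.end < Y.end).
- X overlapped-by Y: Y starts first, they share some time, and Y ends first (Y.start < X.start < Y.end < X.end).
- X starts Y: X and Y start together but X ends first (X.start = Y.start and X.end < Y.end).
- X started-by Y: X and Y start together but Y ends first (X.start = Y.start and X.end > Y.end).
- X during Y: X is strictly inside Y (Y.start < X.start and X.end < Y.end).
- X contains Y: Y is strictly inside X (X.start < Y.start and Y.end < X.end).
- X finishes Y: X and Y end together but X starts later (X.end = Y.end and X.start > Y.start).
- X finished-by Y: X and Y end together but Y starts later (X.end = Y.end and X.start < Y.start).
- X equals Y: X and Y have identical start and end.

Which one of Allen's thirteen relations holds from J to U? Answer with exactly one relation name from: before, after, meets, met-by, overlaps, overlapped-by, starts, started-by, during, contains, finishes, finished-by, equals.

after

J = [May 12, May 17]; U = [May 3, May 7].
Compare endpoints: J.start > U.start, J.start > U.end, J.end > U.start, J.end > U.end.
That pattern is 'after'.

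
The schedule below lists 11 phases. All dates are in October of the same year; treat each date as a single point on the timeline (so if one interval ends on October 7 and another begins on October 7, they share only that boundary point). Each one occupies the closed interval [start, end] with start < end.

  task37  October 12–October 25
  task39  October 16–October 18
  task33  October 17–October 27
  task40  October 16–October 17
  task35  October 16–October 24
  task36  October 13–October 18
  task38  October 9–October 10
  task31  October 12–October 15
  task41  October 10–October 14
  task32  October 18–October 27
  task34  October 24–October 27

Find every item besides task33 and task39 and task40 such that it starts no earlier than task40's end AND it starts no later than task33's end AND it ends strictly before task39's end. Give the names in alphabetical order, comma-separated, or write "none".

none

Conditions: its start is no earlier than task40's end (X.start >= October 17) AND its start is no later than task33's end (X.start <= October 27) AND its end is strictly before task39's end (X.end < October 18).
task31: start October 12 >= October 17? ✗; start October 12 <= October 27? ✓; end October 15 < October 18? ✓ → no.
task32: start October 18 >= October 17? ✓; start October 18 <= October 27? ✓; end October 27 < October 18? ✗ → no.
task34: start October 24 >= October 17? ✓; start October 24 <= October 27? ✓; end October 27 < October 18? ✗ → no.
task35: start October 16 >= October 17? ✗; start October 16 <= October 27? ✓; end October 24 < October 18? ✗ → no.
task36: start October 13 >= October 17? ✗; start October 13 <= October 27? ✓; end October 18 < October 18? ✗ → no.
task37: start October 12 >= October 17? ✗; start October 12 <= October 27? ✓; end October 25 < October 18? ✗ → no.
task38: start October 9 >= October 17? ✗; start October 9 <= October 27? ✓; end October 10 < October 18? ✓ → no.
task41: start October 10 >= October 17? ✗; start October 10 <= October 27? ✓; end October 14 < October 18? ✓ → no.
Result: none.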